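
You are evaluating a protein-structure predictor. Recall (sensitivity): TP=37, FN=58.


Recall = TP/(TP+FN)
= 37/(37+58)
= 37/95 = 38.95%

38.95%


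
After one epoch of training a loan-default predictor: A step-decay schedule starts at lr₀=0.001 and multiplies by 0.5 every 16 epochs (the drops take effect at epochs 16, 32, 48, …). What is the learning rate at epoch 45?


n_drops = ⌊45/16⌋ = 2
lr = 0.001·0.5^2 = 0.001·0.25 = 0.00025

0.00025


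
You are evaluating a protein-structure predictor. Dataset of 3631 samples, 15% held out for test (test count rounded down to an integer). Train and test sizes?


Test = ⌊3631·15/100⌋ = 544
Train = 3631 - 544 = 3087

Train: 3087, Test: 544


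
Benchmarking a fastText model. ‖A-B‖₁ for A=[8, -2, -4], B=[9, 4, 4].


d = |8-9| + |-2-4| + |-4-4|
  = 1 + 6 + 8
  = 15

15


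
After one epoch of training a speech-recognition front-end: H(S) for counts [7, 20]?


Probabilities: [7/27, 20/27] ≈ [0.2593, 0.7407]
H = -((7/27)·log₂(7/27) + (20/27)·log₂(20/27))
  = 0.8256 bits

0.8256 bits


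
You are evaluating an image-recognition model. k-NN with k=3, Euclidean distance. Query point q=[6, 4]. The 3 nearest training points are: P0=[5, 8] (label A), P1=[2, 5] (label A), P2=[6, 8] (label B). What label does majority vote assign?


d(q,P0) = 4.1231  (label A)
d(q,P1) = 4.1231  (label A)
d(q,P2) = 4.0  (label B)
Votes: A=2, B=1
Majority → A

A


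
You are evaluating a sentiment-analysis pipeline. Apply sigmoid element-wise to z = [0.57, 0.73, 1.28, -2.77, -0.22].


σ(0.57) = 1/(1+e^-0.57) = 0.6388
σ(0.73) = 1/(1+e^-0.73) = 0.6748
σ(1.28) = 1/(1+e^-1.28) = 0.7824
σ(-2.77) = 1/(1+e^2.77) = 0.059
σ(-0.22) = 1/(1+e^0.22) = 0.4452
result = [0.6388, 0.6748, 0.7824, 0.059, 0.4452]

[0.6388, 0.6748, 0.7824, 0.059, 0.4452]


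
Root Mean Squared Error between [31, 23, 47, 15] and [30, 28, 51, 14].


MSE = 43/4 = 10.75
RMSE = √(43/4) = 3.2787

3.2787


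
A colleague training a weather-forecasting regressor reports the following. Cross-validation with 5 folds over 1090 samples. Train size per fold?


Fold size = 1090/5 = 218
Training per fold = 1090 - 218 = 872

872


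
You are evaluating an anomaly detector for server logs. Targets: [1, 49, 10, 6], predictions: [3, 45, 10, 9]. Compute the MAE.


Absolute errors: |1-3|=2, |49-45|=4, |10-10|=0, |6-9|=3
Sum = 9
MAE = 9/4 = 9/4

9/4


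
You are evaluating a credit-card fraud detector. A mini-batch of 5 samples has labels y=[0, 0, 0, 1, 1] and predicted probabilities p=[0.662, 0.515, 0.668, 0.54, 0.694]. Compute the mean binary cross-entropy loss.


L[0] = -ln(1-0.662) = -ln(0.338) = 1.0847
L[1] = -ln(1-0.515) = -ln(0.485) = 0.7236
L[2] = -ln(1-0.668) = -ln(0.332) = 1.1026
L[3] = -ln(0.54) = 0.6162
L[4] = -ln(0.694) = 0.3653
mean = (1.0847 + 0.7236 + 1.1026 + 0.6162 + 0.3653)/5 = 0.7785

0.7785


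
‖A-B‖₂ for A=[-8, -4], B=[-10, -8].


d = √((-8+ 10)² + (-4+ 8)²)
  = √(4 + 16)
  = √20 = 4.4721

4.4721


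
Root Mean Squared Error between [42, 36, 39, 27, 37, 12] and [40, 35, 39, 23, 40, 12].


MSE = 30/6 = 5
RMSE = √(30/6) = 2.2361

2.2361


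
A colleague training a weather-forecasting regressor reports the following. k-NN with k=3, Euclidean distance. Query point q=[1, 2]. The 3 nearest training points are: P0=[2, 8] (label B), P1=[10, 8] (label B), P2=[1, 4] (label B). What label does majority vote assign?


d(q,P0) = 6.0828  (label B)
d(q,P1) = 10.8167  (label B)
d(q,P2) = 2.0  (label B)
Votes: A=0, B=3
Majority → B

B


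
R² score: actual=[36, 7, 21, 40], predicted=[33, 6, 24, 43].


ȳ = 26
SS_res = Σ(y-ŷ)² = 28
SS_tot = Σ(y-ȳ)² = 682
R² = 1 - SS_res/SS_tot = 1 - 0.0411 = 0.9589

0.9589


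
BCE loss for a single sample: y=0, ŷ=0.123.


BCE = -[y·ln(p) + (1-y)·ln(1-p)]
= -0 - 1·ln(1-0.123)
= -ln(0.877) = 0.1312

0.1312


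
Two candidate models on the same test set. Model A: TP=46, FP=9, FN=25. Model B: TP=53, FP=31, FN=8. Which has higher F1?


Model A: P=46/55=0.8364, R=46/71=0.6479, F1=2PR/(P+R)=2TP/(2TP+FP+FN)=92/126=0.7302
Model B: P=53/84=0.631, R=53/61=0.8689, F1=2PR/(P+R)=2TP/(2TP+FP+FN)=106/145=0.731
0.7302 < 0.731 → Model B

Model B


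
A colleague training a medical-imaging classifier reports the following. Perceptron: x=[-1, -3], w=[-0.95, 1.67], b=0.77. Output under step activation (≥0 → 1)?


z = (-1)·(-0.95) + (-3)·(1.67) + 0.77
  = -3.29
step(z) = 0 (z<0)

0


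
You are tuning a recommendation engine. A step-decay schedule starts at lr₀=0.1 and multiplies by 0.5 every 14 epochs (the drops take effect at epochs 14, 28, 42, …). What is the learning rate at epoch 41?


n_drops = ⌊41/14⌋ = 2
lr = 0.1·0.5^2 = 0.1·0.25 = 0.025

0.025


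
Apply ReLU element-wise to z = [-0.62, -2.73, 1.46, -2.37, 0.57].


ReLU(-0.62) = max(0, -0.62) = 0.0
ReLU(-2.73) = max(0, -2.73) = 0.0
ReLU(1.46) = max(0, 1.46) = 1.46
ReLU(-2.37) = max(0, -2.37) = 0.0
ReLU(0.57) = max(0, 0.57) = 0.57
result = [0.0, 0.0, 1.46, 0.0, 0.57]

[0.0, 0.0, 1.46, 0.0, 0.57]


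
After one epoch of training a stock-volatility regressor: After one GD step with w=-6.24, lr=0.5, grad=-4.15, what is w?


w_new = w - α·∇
= -6.24 - 0.5·-4.15
= -6.24 + 2.075
= -4.165

-4.165


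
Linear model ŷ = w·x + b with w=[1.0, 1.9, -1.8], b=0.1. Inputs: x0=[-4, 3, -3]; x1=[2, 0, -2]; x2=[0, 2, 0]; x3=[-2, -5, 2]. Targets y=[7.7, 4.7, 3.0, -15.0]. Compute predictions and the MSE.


ŷ0 = (1.0)·(-4) + (1.9)·(3) + (-1.8)·(-3) + 0.1 = 7.2
ŷ1 = (1.0)·(2) + (1.9)·(0) + (-1.8)·(-2) + 0.1 = 5.7
ŷ2 = (1.0)·(0) + (1.9)·(2) + (-1.8)·(0) + 0.1 = 3.9
ŷ3 = (1.0)·(-2) + (1.9)·(-5) + (-1.8)·(2) + 0.1 = -15.0
errors² = [0.25, 1.0, 0.81, 0.0]
MSE = 2.0600/4 = 0.515

0.515


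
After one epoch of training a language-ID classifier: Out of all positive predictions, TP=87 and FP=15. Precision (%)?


Precision = TP/(TP+FP)
= 87/(87+15)
= 87/102 = 85.29%

85.29%


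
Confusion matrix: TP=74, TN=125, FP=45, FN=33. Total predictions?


Total = TP + TN + FP + FN
= 74 + 125 + 45 + 33
= 277
(Predicted positive: 119, predicted negative: 158)

277


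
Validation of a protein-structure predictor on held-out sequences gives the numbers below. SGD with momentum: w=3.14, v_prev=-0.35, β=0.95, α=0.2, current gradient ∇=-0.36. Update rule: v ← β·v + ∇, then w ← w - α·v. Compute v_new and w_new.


v_new = 0.95·-0.35 - 0.36 = -0.3325 - 0.36 = -0.6925
w_new = 3.14 - 0.2·-0.6925 = 3.14 + 0.1385 = 3.2785

v_new=-0.6925, w_new=3.2785


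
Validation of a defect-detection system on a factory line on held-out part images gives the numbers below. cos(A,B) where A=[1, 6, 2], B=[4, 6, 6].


A·B = 1·4 + 6·6 + 2·6 = 52
‖A‖ = √41 = 6.4031, ‖B‖ = √88 = 9.3808
cos = 52/(√41·√88) = 52/√3608 = 0.8657

0.8657


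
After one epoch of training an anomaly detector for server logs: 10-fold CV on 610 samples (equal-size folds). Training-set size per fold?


Fold size = 610/10 = 61
Training per fold = 610 - 61 = 549

549


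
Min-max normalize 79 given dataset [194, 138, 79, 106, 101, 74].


min=74, max=194
(79-74)/(194-74) = 5/120 = 0.0417

0.0417


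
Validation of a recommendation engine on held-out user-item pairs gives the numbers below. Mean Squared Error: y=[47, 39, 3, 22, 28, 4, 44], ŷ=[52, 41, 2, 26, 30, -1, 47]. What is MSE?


Squared errors: (47-52)²=25, (39-41)²=4, (3-2)²=1, (22-26)²=16, (28-30)²=4, (4+ 1)²=25, (44-47)²=9
Sum = 84
MSE = 84/7 = 12

12


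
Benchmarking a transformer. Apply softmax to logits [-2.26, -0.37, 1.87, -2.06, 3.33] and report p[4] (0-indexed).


Exponentials: e^-2.26=0.1044, e^-0.37=0.6907, e^1.87=6.4883, e^-2.06=0.1275, e^3.33=27.9383
Sum = 35.3492
Softmax = [0.003, 0.0195, 0.1835, 0.0036, 0.7904]
p[4] = 27.9383/35.3492 = 0.7904

0.7904


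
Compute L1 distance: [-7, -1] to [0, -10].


d = |-7-0| + |-1+ 10|
  = 7 + 9
  = 16

16


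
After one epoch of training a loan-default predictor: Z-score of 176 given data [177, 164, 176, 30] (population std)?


μ = 136.75, σ = 61.8441
z = (176 - 136.75)/61.8441 = 0.6347

0.6347


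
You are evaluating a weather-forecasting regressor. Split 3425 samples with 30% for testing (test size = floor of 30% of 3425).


Test = ⌊3425·30/100⌋ = 1027
Train = 3425 - 1027 = 2398

Train: 2398, Test: 1027


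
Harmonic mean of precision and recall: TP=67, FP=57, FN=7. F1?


Precision = 67/124 = 0.5403
Recall = 67/74 = 0.9054
F1 = 2·P·R/(P+R) = 2·TP/(2·TP+FP+FN) = 134/(134+57+7) = 134/198 = 0.6768

0.6768


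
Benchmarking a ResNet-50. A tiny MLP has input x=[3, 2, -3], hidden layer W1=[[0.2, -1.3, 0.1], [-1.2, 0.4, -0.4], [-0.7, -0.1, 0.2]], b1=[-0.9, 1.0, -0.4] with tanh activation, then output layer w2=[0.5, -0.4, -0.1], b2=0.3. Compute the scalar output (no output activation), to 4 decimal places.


z1[0] = (0.2)·(3) + (-1.3)·(2) + (0.1)·(-3) - 0.9 = -3.2
z1[1] = (-1.2)·(3) + (0.4)·(2) + (-0.4)·(-3) + 1.0 = -0.6
z1[2] = (-0.7)·(3) + (-0.1)·(2) + (0.2)·(-3) - 0.4 = -3.3
h = tanh(z1) = [-0.9967, -0.537, -0.9973]
output = (0.5)·(-0.9967) + (-0.4)·(-0.537) + (-0.1)·(-0.9973) + 0.3 = 0.1162

0.1162


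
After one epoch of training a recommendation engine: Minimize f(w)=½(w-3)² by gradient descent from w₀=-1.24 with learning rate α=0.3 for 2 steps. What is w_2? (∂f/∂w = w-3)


step 1: grad = -1.24-3 = -4.24; w = -1.24 - 0.3·(-4.24) = 0.032
step 2: grad = 0.032-3 = -2.968; w = 0.032 - 0.3·(-2.968) = 0.9224

0.9224


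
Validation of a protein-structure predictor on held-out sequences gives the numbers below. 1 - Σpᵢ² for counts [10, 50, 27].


Probabilities: [10/87, 50/87, 27/87] ≈ [0.1149, 0.5747, 0.3103]
Σpᵢ² = (100 + 2500 + 729)/87² = 3329/7569
Gini = 1 - Σpᵢ² = 1 - 3329/7569 = 0.5602

0.5602


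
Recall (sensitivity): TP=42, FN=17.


Recall = TP/(TP+FN)
= 42/(42+17)
= 42/59 = 71.19%

71.19%


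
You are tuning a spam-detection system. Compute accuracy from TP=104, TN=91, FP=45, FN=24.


Accuracy = (TP+TN)/(TP+TN+FP+FN)
= (104+91)/(264)
= 195/264 = 73.86%

73.86%


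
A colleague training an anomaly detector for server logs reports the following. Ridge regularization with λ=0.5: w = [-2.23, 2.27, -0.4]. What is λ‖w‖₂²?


‖w‖₂² = (-2.23)² + (2.27)² + (-0.4)²
     = 4.9729 + 5.1529 + 0.16
     = 10.2858
λ·‖w‖₂² = 0.5·10.2858 = 5.1429

5.1429


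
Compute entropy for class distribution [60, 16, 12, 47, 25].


Probabilities: [60/160, 16/160, 12/160, 47/160, 25/160] ≈ [0.375, 0.1, 0.075, 0.2938, 0.1562]
H = -((60/160)·log₂(60/160) + (16/160)·log₂(16/160) + (12/160)·log₂(12/160) + (47/160)·log₂(47/160) + (25/160)·log₂(25/160))
  = 2.0807 bits

2.0807 bits


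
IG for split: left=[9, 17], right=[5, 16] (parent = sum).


Parent = [14, 33], H_parent = 0.8787
H_left = 0.9306 (n=26), H_right = 0.7919 (n=21)
H_children = (26/47)·0.9306 + (21/47)·0.7919 = 0.8686
IG = 0.8787 - 0.8686 = 0.0101

0.0101


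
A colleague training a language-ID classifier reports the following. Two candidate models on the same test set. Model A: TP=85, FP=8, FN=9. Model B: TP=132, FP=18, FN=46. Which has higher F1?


Model A: P=85/93=0.914, R=85/94=0.9043, F1=2PR/(P+R)=2TP/(2TP+FP+FN)=170/187=0.9091
Model B: P=132/150=0.88, R=132/178=0.7416, F1=2PR/(P+R)=2TP/(2TP+FP+FN)=264/328=0.8049
0.9091 > 0.8049 → Model A

Model A


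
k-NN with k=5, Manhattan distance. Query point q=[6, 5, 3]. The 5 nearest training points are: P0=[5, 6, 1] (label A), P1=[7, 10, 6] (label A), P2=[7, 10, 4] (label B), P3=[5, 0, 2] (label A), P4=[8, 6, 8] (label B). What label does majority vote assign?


d(q,P0) = 4  (label A)
d(q,P1) = 9  (label A)
d(q,P2) = 7  (label B)
d(q,P3) = 7  (label A)
d(q,P4) = 8  (label B)
Votes: A=3, B=2
Majority → A

A


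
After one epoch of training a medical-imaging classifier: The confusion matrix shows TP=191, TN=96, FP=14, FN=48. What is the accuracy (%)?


Accuracy = (TP+TN)/(TP+TN+FP+FN)
= (191+96)/(349)
= 287/349 = 82.23%

82.23%


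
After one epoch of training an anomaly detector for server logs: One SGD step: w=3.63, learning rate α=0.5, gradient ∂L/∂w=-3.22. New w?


w_new = w - α·∇
= 3.63 - 0.5·-3.22
= 3.63 + 1.61
= 5.24

5.24


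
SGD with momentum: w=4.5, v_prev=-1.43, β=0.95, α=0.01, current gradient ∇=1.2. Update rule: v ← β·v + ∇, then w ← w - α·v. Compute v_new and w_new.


v_new = 0.95·-1.43 + 1.2 = -1.3585 + 1.2 = -0.1585
w_new = 4.5 - 0.01·-0.1585 = 4.5 + 0.001585 = 4.501585

v_new=-0.1585, w_new=4.501585


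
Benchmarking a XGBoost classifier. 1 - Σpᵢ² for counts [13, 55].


Probabilities: [13/68, 55/68] ≈ [0.1912, 0.8088]
Σpᵢ² = (169 + 3025)/68² = 3194/4624
Gini = 1 - Σpᵢ² = 1 - 3194/4624 = 0.3093

0.3093


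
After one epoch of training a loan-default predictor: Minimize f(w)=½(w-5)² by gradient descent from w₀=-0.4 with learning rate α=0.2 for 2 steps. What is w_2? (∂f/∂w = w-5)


step 1: grad = -0.4-5 = -5.4; w = -0.4 - 0.2·(-5.4) = 0.68
step 2: grad = 0.68-5 = -4.32; w = 0.68 - 0.2·(-4.32) = 1.544

1.544


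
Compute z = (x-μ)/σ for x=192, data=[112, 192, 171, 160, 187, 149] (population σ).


μ = 161.8333, σ = 26.7047
z = (192 - 161.8333)/26.7047 = 1.1296

1.1296


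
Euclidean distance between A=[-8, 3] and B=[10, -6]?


d = √((-8-10)² + (3+ 6)²)
  = √(324 + 81)
  = √405 = 20.1246

20.1246


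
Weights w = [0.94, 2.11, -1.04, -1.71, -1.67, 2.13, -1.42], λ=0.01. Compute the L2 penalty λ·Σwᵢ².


‖w‖₂² = (0.94)² + (2.11)² + (-1.04)² + (-1.71)² + (-1.67)² + (2.13)² + (-1.42)²
     = 0.8836 + 4.4521 + 1.0816 + 2.9241 + 2.7889 + 4.5369 + 2.0164
     = 18.6836
λ·‖w‖₂² = 0.01·18.6836 = 0.186836

0.186836


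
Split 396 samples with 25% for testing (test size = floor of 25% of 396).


Test = ⌊396·25/100⌋ = 99
Train = 396 - 99 = 297

Train: 297, Test: 99


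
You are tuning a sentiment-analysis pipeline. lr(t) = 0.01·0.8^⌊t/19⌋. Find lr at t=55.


n_drops = ⌊55/19⌋ = 2
lr = 0.01·0.8^2 = 0.01·0.64 = 0.0064

0.0064


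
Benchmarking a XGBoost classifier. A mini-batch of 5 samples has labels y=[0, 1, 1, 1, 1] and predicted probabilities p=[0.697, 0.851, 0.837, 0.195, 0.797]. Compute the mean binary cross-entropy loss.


L[0] = -ln(1-0.697) = -ln(0.303) = 1.194
L[1] = -ln(0.851) = 0.1613
L[2] = -ln(0.837) = 0.1779
L[3] = -ln(0.195) = 1.6348
L[4] = -ln(0.797) = 0.2269
mean = (1.194 + 0.1613 + 0.1779 + 1.6348 + 0.2269)/5 = 0.679

0.679


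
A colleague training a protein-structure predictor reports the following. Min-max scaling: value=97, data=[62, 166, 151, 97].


min=62, max=166
(97-62)/(166-62) = 35/104 = 0.3365

0.3365


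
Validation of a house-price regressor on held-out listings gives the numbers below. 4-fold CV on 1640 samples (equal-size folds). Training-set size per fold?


Fold size = 1640/4 = 410
Training per fold = 1640 - 410 = 1230

1230


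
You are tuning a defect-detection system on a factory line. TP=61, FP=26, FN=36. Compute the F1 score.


Precision = 61/87 = 0.7011
Recall = 61/97 = 0.6289
F1 = 2·P·R/(P+R) = 2·TP/(2·TP+FP+FN) = 122/(122+26+36) = 122/184 = 0.663

0.663


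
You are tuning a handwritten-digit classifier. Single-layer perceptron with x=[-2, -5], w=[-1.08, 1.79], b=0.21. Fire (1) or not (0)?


z = (-2)·(-1.08) + (-5)·(1.79) + 0.21
  = -6.58
step(z) = 0 (z<0)

0


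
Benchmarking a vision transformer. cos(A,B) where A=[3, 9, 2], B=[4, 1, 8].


A·B = 3·4 + 9·1 + 2·8 = 37
‖A‖ = √94 = 9.6954, ‖B‖ = √81 = 9
cos = 37/(√94·√81) = 37/√7614 = 0.424

0.424


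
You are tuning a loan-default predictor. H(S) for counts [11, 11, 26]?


Probabilities: [11/48, 11/48, 26/48] ≈ [0.2292, 0.2292, 0.5417]
H = -((11/48)·log₂(11/48) + (11/48)·log₂(11/48) + (26/48)·log₂(26/48))
  = 1.4533 bits

1.4533 bits


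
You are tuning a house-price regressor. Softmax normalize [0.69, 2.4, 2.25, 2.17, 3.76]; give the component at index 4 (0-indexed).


Exponentials: e^0.69=1.9937, e^2.4=11.0232, e^2.25=9.4877, e^2.17=8.7583, e^3.76=42.9484
Sum = 74.2113
Softmax = [0.0269, 0.1485, 0.1278, 0.118, 0.5787]
p[4] = 42.9484/74.2113 = 0.5787

0.5787


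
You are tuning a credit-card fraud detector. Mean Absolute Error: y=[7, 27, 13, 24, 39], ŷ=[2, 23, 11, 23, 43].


Absolute errors: |7-2|=5, |27-23|=4, |13-11|=2, |24-23|=1, |39-43|=4
Sum = 16
MAE = 16/5 = 16/5

16/5


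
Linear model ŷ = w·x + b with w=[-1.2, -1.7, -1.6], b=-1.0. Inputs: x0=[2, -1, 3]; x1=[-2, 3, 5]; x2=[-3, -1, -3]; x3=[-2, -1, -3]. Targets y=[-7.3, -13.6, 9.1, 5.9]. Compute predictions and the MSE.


ŷ0 = (-1.2)·(2) + (-1.7)·(-1) + (-1.6)·(3) - 1.0 = -6.5
ŷ1 = (-1.2)·(-2) + (-1.7)·(3) + (-1.6)·(5) - 1.0 = -11.7
ŷ2 = (-1.2)·(-3) + (-1.7)·(-1) + (-1.6)·(-3) - 1.0 = 9.1
ŷ3 = (-1.2)·(-2) + (-1.7)·(-1) + (-1.6)·(-3) - 1.0 = 7.9
errors² = [0.64, 3.61, 0.0, 4.0]
MSE = 8.2500/4 = 2.0625

2.0625


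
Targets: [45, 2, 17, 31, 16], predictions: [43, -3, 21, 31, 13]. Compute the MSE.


Squared errors: (45-43)²=4, (2+ 3)²=25, (17-21)²=16, (31-31)²=0, (16-13)²=9
Sum = 54
MSE = 54/5 = 54/5

54/5


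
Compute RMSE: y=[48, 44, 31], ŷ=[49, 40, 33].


MSE = 21/3 = 7
RMSE = √(21/3) = 2.6458

2.6458


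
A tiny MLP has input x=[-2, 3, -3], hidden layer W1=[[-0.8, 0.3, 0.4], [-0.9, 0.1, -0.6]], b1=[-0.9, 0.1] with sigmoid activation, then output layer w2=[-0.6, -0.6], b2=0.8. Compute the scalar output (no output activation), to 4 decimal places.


z1[0] = (-0.8)·(-2) + (0.3)·(3) + (0.4)·(-3) - 0.9 = 0.4
z1[1] = (-0.9)·(-2) + (0.1)·(3) + (-0.6)·(-3) + 0.1 = 4.0
h = sigmoid(z1) = [0.5987, 0.982]
output = (-0.6)·(0.5987) + (-0.6)·(0.982) + 0.8 = -0.1484

-0.1484


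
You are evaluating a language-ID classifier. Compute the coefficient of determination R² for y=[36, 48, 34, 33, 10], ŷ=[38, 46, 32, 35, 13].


ȳ = 32.2
SS_res = Σ(y-ŷ)² = 25
SS_tot = Σ(y-ȳ)² = 760.8
R² = 1 - SS_res/SS_tot = 1 - 0.0329 = 0.9671

0.9671


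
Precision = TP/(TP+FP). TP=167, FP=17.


Precision = TP/(TP+FP)
= 167/(167+17)
= 167/184 = 90.76%

90.76%


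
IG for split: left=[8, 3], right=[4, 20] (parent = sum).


Parent = [12, 23], H_parent = 0.9275
H_left = 0.8454 (n=11), H_right = 0.65 (n=24)
H_children = (11/35)·0.8454 + (24/35)·0.65 = 0.7114
IG = 0.9275 - 0.7114 = 0.2161

0.2161


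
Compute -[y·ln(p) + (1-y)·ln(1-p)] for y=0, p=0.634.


BCE = -[y·ln(p) + (1-y)·ln(1-p)]
= -0 - 1·ln(1-0.634)
= -ln(0.366) = 1.0051

1.0051


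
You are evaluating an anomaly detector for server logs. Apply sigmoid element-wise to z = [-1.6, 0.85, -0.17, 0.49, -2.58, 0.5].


σ(-1.6) = 1/(1+e^1.6) = 0.168
σ(0.85) = 1/(1+e^-0.85) = 0.7006
σ(-0.17) = 1/(1+e^0.17) = 0.4576
σ(0.49) = 1/(1+e^-0.49) = 0.6201
σ(-2.58) = 1/(1+e^2.58) = 0.0704
σ(0.5) = 1/(1+e^-0.5) = 0.6225
result = [0.168, 0.7006, 0.4576, 0.6201, 0.0704, 0.6225]

[0.168, 0.7006, 0.4576, 0.6201, 0.0704, 0.6225]


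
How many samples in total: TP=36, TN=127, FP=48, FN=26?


Total = TP + TN + FP + FN
= 36 + 127 + 48 + 26
= 237
(Predicted positive: 84, predicted negative: 153)

237


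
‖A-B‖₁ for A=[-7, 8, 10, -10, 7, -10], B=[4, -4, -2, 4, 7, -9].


d = |-7-4| + |8+ 4| + |10+ 2| + |-10-4| + |7-7| + |-10+ 9|
  = 11 + 12 + 12 + 14 + 0 + 1
  = 50

50


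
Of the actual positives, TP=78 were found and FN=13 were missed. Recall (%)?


Recall = TP/(TP+FN)
= 78/(78+13)
= 78/91 = 85.71%

85.71%


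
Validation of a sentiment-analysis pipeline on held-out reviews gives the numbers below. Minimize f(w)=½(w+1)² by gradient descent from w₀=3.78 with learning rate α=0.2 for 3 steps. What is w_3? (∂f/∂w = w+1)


step 1: grad = 3.78+1 = 4.78; w = 3.78 - 0.2·(4.78) = 2.824
step 2: grad = 2.824+1 = 3.824; w = 2.824 - 0.2·(3.824) = 2.0592
step 3: grad = 2.0592+1 = 3.0592; w = 2.0592 - 0.2·(3.0592) = 1.44736

1.44736


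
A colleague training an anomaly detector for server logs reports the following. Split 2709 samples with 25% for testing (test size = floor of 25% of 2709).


Test = ⌊2709·25/100⌋ = 677
Train = 2709 - 677 = 2032

Train: 2032, Test: 677


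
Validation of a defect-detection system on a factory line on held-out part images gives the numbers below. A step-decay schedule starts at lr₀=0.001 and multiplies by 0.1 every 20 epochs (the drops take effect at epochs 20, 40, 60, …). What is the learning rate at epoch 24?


n_drops = ⌊24/20⌋ = 1
lr = 0.001·0.1^1 = 0.001·0.1 = 0.0001

0.0001


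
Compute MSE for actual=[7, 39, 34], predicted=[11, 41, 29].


Squared errors: (7-11)²=16, (39-41)²=4, (34-29)²=25
Sum = 45
MSE = 45/3 = 15

15


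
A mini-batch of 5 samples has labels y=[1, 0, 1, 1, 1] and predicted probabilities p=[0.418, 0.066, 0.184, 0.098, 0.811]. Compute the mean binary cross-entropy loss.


L[0] = -ln(0.418) = 0.8723
L[1] = -ln(1-0.066) = -ln(0.934) = 0.0683
L[2] = -ln(0.184) = 1.6928
L[3] = -ln(0.098) = 2.3228
L[4] = -ln(0.811) = 0.2095
mean = (0.8723 + 0.0683 + 1.6928 + 2.3228 + 0.2095)/5 = 1.0331

1.0331


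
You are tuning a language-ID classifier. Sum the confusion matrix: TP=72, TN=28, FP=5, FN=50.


Total = TP + TN + FP + FN
= 72 + 28 + 5 + 50
= 155
(Predicted positive: 77, predicted negative: 78)

155


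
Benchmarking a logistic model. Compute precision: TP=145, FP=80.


Precision = TP/(TP+FP)
= 145/(145+80)
= 145/225 = 64.44%

64.44%


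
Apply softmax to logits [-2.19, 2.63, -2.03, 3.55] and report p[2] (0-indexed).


Exponentials: e^-2.19=0.1119, e^2.63=13.8738, e^-2.03=0.1313, e^3.55=34.8133
Sum = 48.9303
Softmax = [0.0023, 0.2835, 0.0027, 0.7115]
p[2] = 0.1313/48.9303 = 0.0027

0.0027


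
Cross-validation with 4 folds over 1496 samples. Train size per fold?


Fold size = 1496/4 = 374
Training per fold = 1496 - 374 = 1122

1122


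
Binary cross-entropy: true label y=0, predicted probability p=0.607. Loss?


BCE = -[y·ln(p) + (1-y)·ln(1-p)]
= -0 - 1·ln(1-0.607)
= -ln(0.393) = 0.9339

0.9339


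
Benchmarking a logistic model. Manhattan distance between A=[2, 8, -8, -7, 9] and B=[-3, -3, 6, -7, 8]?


d = |2+ 3| + |8+ 3| + |-8-6| + |-7+ 7| + |9-8|
  = 5 + 11 + 14 + 0 + 1
  = 31

31


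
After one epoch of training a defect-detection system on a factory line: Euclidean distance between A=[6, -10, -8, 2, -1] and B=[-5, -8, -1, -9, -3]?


d = √((6+ 5)² + (-10+ 8)² + (-8+ 1)² + (2+ 9)² + (-1+ 3)²)
  = √(121 + 4 + 49 + 121 + 4)
  = √299 = 17.2916

17.2916


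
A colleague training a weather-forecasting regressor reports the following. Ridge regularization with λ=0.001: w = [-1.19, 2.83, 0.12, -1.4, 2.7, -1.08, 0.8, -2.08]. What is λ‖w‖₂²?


‖w‖₂² = (-1.19)² + (2.83)² + (0.12)² + (-1.4)² + (2.7)² + (-1.08)² + (0.8)² + (-2.08)²
     = 1.4161 + 8.0089 + 0.0144 + 1.96 + 7.29 + 1.1664 + 0.64 + 4.3264
     = 24.8222
λ·‖w‖₂² = 0.001·24.8222 = 0.024822

0.024822


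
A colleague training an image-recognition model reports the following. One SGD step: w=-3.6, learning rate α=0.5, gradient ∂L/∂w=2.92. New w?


w_new = w - α·∇
= -3.6 - 0.5·2.92
= -3.6 - 1.46
= -5.06

-5.06


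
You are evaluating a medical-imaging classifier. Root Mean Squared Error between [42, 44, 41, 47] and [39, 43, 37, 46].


MSE = 27/4 = 6.75
RMSE = √(27/4) = 2.5981

2.5981


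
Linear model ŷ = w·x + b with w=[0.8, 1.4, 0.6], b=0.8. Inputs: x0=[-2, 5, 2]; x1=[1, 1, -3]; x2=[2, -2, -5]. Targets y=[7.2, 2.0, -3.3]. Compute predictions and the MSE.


ŷ0 = (0.8)·(-2) + (1.4)·(5) + (0.6)·(2) + 0.8 = 7.4
ŷ1 = (0.8)·(1) + (1.4)·(1) + (0.6)·(-3) + 0.8 = 1.2
ŷ2 = (0.8)·(2) + (1.4)·(-2) + (0.6)·(-5) + 0.8 = -3.4
errors² = [0.04, 0.64, 0.01]
MSE = 0.6900/3 = 0.23

0.23


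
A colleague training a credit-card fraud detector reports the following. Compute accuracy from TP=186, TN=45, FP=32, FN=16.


Accuracy = (TP+TN)/(TP+TN+FP+FN)
= (186+45)/(279)
= 231/279 = 82.8%

82.8%


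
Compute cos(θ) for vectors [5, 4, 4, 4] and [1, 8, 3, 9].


A·B = 5·1 + 4·8 + 4·3 + 4·9 = 85
‖A‖ = √73 = 8.544, ‖B‖ = √155 = 12.4499
cos = 85/(√73·√155) = 85/√11315 = 0.7991

0.7991


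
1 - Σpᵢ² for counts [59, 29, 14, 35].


Probabilities: [59/137, 29/137, 14/137, 35/137] ≈ [0.4307, 0.2117, 0.1022, 0.2555]
Σpᵢ² = (3481 + 841 + 196 + 1225)/137² = 5743/18769
Gini = 1 - Σpᵢ² = 1 - 5743/18769 = 0.694

0.694


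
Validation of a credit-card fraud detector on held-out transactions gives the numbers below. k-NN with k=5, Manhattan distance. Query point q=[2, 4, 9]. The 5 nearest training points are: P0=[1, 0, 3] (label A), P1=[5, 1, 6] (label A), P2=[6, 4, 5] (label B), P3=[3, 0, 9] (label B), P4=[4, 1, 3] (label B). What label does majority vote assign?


d(q,P0) = 11  (label A)
d(q,P1) = 9  (label A)
d(q,P2) = 8  (label B)
d(q,P3) = 5  (label B)
d(q,P4) = 11  (label B)
Votes: A=2, B=3
Majority → B

B


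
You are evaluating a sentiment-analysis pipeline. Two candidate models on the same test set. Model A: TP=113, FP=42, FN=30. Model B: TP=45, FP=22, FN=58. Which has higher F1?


Model A: P=113/155=0.729, R=113/143=0.7902, F1=2PR/(P+R)=2TP/(2TP+FP+FN)=226/298=0.7584
Model B: P=45/67=0.6716, R=45/103=0.4369, F1=2PR/(P+R)=2TP/(2TP+FP+FN)=90/170=0.5294
0.7584 > 0.5294 → Model A

Model A


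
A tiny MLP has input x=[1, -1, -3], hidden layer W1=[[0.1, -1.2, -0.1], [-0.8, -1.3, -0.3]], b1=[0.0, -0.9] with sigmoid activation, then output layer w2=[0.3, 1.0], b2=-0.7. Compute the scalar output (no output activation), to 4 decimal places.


z1[0] = (0.1)·(1) + (-1.2)·(-1) + (-0.1)·(-3) + 0.0 = 1.6
z1[1] = (-0.8)·(1) + (-1.3)·(-1) + (-0.3)·(-3) - 0.9 = 0.5
h = sigmoid(z1) = [0.832, 0.6225]
output = (0.3)·(0.832) + (1.0)·(0.6225) - 0.7 = 0.1721

0.1721


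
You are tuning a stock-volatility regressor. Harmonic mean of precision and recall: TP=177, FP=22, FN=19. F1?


Precision = 177/199 = 0.8894
Recall = 177/196 = 0.9031
F1 = 2·P·R/(P+R) = 2·TP/(2·TP+FP+FN) = 354/(354+22+19) = 354/395 = 0.8962

0.8962


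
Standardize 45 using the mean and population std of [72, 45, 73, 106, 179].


μ = 95, σ = 46.2385
z = (45 - 95)/46.2385 = -1.0813

-1.0813


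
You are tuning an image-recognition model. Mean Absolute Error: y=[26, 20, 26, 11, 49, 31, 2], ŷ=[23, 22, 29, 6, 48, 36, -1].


Absolute errors: |26-23|=3, |20-22|=2, |26-29|=3, |11-6|=5, |49-48|=1, |31-36|=5, |2+ 1|=3
Sum = 22
MAE = 22/7 = 22/7

22/7


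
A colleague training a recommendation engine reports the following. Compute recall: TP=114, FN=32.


Recall = TP/(TP+FN)
= 114/(114+32)
= 114/146 = 78.08%

78.08%


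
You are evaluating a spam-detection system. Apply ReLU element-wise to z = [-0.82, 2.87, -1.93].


ReLU(-0.82) = max(0, -0.82) = 0.0
ReLU(2.87) = max(0, 2.87) = 2.87
ReLU(-1.93) = max(0, -1.93) = 0.0
result = [0.0, 2.87, 0.0]

[0.0, 2.87, 0.0]


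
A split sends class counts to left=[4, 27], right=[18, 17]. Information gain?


Parent = [22, 44], H_parent = 0.9183
H_left = 0.5548 (n=31), H_right = 0.9994 (n=35)
H_children = (31/66)·0.5548 + (35/66)·0.9994 = 0.7906
IG = 0.9183 - 0.7906 = 0.1277

0.1277


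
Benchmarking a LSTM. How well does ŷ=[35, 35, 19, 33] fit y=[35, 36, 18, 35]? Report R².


ȳ = 31
SS_res = Σ(y-ŷ)² = 6
SS_tot = Σ(y-ȳ)² = 226
R² = 1 - SS_res/SS_tot = 1 - 0.0265 = 0.9735

0.9735


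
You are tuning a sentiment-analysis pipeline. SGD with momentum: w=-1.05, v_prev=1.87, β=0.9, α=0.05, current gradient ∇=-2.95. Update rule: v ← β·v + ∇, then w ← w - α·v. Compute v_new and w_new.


v_new = 0.9·1.87 - 2.95 = 1.683 - 2.95 = -1.267
w_new = -1.05 - 0.05·-1.267 = -1.05 + 0.06335 = -0.98665

v_new=-1.267, w_new=-0.98665


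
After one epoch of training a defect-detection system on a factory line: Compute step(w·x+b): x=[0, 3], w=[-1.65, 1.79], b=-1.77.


z = (0)·(-1.65) + (3)·(1.79) - 1.77
  = 3.6
step(z) = 1 (z≥0)

1


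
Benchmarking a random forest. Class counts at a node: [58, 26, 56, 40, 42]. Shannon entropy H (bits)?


Probabilities: [58/222, 26/222, 56/222, 40/222, 42/222] ≈ [0.2613, 0.1171, 0.2523, 0.1802, 0.1892]
H = -((58/222)·log₂(58/222) + (26/222)·log₂(26/222) + (56/222)·log₂(56/222) + (40/222)·log₂(40/222) + (42/222)·log₂(42/222))
  = 2.2695 bits

2.2695 bits


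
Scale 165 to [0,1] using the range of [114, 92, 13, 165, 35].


min=13, max=165
(165-13)/(165-13) = 152/152 = 1.0

1.0


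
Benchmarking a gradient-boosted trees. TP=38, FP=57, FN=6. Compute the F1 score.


Precision = 38/95 = 0.4
Recall = 38/44 = 0.8636
F1 = 2·P·R/(P+R) = 2·TP/(2·TP+FP+FN) = 76/(76+57+6) = 76/139 = 0.5468

0.5468


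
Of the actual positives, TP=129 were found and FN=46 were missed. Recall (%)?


Recall = TP/(TP+FN)
= 129/(129+46)
= 129/175 = 73.71%

73.71%


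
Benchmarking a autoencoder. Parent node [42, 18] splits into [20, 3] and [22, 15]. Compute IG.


Parent = [42, 18], H_parent = 0.8813
H_left = 0.5586 (n=23), H_right = 0.974 (n=37)
H_children = (23/60)·0.5586 + (37/60)·0.974 = 0.8148
IG = 0.8813 - 0.8148 = 0.0665

0.0665


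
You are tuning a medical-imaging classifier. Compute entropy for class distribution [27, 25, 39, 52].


Probabilities: [27/143, 25/143, 39/143, 52/143] ≈ [0.1888, 0.1748, 0.2727, 0.3636]
H = -((27/143)·log₂(27/143) + (25/143)·log₂(25/143) + (39/143)·log₂(39/143) + (52/143)·log₂(52/143))
  = 1.9359 bits

1.9359 bits


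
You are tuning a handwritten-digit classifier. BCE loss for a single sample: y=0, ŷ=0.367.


BCE = -[y·ln(p) + (1-y)·ln(1-p)]
= -0 - 1·ln(1-0.367)
= -ln(0.633) = 0.4573

0.4573


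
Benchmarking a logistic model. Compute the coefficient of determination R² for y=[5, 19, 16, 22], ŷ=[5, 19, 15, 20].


ȳ = 15.5
SS_res = Σ(y-ŷ)² = 5
SS_tot = Σ(y-ȳ)² = 165
R² = 1 - SS_res/SS_tot = 1 - 0.0303 = 0.9697

0.9697


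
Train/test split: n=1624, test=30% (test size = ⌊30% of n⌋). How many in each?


Test = ⌊1624·30/100⌋ = 487
Train = 1624 - 487 = 1137

Train: 1137, Test: 487


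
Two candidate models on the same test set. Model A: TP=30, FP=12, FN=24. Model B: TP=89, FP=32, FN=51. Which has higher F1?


Model A: P=30/42=0.7143, R=30/54=0.5556, F1=2PR/(P+R)=2TP/(2TP+FP+FN)=60/96=0.625
Model B: P=89/121=0.7355, R=89/140=0.6357, F1=2PR/(P+R)=2TP/(2TP+FP+FN)=178/261=0.682
0.625 < 0.682 → Model B

Model B


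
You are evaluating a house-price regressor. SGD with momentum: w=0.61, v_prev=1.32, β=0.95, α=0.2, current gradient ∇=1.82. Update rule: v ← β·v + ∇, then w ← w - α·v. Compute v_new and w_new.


v_new = 0.95·1.32 + 1.82 = 1.254 + 1.82 = 3.074
w_new = 0.61 - 0.2·3.074 = 0.61 - 0.6148 = -0.0048

v_new=3.074, w_new=-0.0048


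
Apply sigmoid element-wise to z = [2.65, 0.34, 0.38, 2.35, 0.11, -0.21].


σ(2.65) = 1/(1+e^-2.65) = 0.934
σ(0.34) = 1/(1+e^-0.34) = 0.5842
σ(0.38) = 1/(1+e^-0.38) = 0.5939
σ(2.35) = 1/(1+e^-2.35) = 0.9129
σ(0.11) = 1/(1+e^-0.11) = 0.5275
σ(-0.21) = 1/(1+e^0.21) = 0.4477
result = [0.934, 0.5842, 0.5939, 0.9129, 0.5275, 0.4477]

[0.934, 0.5842, 0.5939, 0.9129, 0.5275, 0.4477]


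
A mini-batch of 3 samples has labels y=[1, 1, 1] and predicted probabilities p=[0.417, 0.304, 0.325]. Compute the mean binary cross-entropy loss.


L[0] = -ln(0.417) = 0.8747
L[1] = -ln(0.304) = 1.1907
L[2] = -ln(0.325) = 1.1239
mean = (0.8747 + 1.1907 + 1.1239)/3 = 1.0631

1.0631


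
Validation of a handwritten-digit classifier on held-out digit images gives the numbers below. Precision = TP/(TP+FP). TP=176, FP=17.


Precision = TP/(TP+FP)
= 176/(176+17)
= 176/193 = 91.19%

91.19%


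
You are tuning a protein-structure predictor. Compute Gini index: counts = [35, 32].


Probabilities: [35/67, 32/67] ≈ [0.5224, 0.4776]
Σpᵢ² = (1225 + 1024)/67² = 2249/4489
Gini = 1 - Σpᵢ² = 1 - 2249/4489 = 0.499

0.499


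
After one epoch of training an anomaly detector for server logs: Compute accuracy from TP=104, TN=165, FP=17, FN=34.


Accuracy = (TP+TN)/(TP+TN+FP+FN)
= (104+165)/(320)
= 269/320 = 84.06%

84.06%


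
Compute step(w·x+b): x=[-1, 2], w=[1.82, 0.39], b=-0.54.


z = (-1)·(1.82) + (2)·(0.39) - 0.54
  = -1.58
step(z) = 0 (z<0)

0


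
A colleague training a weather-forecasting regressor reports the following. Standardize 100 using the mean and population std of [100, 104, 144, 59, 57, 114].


μ = 96.3333, σ = 30.5432
z = (100 - 96.3333)/30.5432 = 0.12

0.12


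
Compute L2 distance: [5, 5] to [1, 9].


d = √((5-1)² + (5-9)²)
  = √(16 + 16)
  = √32 = 5.6569

5.6569


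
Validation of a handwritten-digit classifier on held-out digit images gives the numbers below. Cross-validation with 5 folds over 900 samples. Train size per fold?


Fold size = 900/5 = 180
Training per fold = 900 - 180 = 720

720


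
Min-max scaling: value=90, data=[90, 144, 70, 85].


min=70, max=144
(90-70)/(144-70) = 20/74 = 0.2703

0.2703


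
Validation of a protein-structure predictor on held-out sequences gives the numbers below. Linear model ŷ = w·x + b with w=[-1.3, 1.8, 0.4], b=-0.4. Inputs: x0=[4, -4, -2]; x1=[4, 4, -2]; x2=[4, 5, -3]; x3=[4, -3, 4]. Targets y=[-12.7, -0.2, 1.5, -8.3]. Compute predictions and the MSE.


ŷ0 = (-1.3)·(4) + (1.8)·(-4) + (0.4)·(-2) - 0.4 = -13.6
ŷ1 = (-1.3)·(4) + (1.8)·(4) + (0.4)·(-2) - 0.4 = 0.8
ŷ2 = (-1.3)·(4) + (1.8)·(5) + (0.4)·(-3) - 0.4 = 2.2
ŷ3 = (-1.3)·(4) + (1.8)·(-3) + (0.4)·(4) - 0.4 = -9.4
errors² = [0.81, 1.0, 0.49, 1.21]
MSE = 3.5100/4 = 0.8775

0.8775


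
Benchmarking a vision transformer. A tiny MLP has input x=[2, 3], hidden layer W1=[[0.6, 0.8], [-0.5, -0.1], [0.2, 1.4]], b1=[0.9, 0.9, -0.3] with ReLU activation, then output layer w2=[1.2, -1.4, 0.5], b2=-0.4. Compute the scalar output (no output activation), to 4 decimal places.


z1[0] = (0.6)·(2) + (0.8)·(3) + 0.9 = 4.5
z1[1] = (-0.5)·(2) + (-0.1)·(3) + 0.9 = -0.4
z1[2] = (0.2)·(2) + (1.4)·(3) - 0.3 = 4.3
h = ReLU(z1) = [4.5, 0.0, 4.3]
output = (1.2)·(4.5) + (-1.4)·(0.0) + (0.5)·(4.3) - 0.4 = 7.15

7.15


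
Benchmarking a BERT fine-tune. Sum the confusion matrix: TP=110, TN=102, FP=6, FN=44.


Total = TP + TN + FP + FN
= 110 + 102 + 6 + 44
= 262
(Predicted positive: 116, predicted negative: 146)

262


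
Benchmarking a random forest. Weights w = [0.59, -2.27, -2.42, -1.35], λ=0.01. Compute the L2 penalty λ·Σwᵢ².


‖w‖₂² = (0.59)² + (-2.27)² + (-2.42)² + (-1.35)²
     = 0.3481 + 5.1529 + 5.8564 + 1.8225
     = 13.1799
λ·‖w‖₂² = 0.01·13.1799 = 0.131799

0.131799


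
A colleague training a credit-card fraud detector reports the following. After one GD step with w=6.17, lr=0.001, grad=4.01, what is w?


w_new = w - α·∇
= 6.17 - 0.001·4.01
= 6.17 - 0.00401
= 6.16599

6.16599


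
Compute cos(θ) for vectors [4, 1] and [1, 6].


A·B = 4·1 + 1·6 = 10
‖A‖ = √17 = 4.1231, ‖B‖ = √37 = 6.0828
cos = 10/(√17·√37) = 10/√629 = 0.3987

0.3987


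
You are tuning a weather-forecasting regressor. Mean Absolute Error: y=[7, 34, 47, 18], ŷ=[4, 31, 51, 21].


Absolute errors: |7-4|=3, |34-31|=3, |47-51|=4, |18-21|=3
Sum = 13
MAE = 13/4 = 13/4

13/4


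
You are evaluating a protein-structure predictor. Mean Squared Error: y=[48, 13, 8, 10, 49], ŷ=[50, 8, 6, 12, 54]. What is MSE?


Squared errors: (48-50)²=4, (13-8)²=25, (8-6)²=4, (10-12)²=4, (49-54)²=25
Sum = 62
MSE = 62/5 = 62/5

62/5


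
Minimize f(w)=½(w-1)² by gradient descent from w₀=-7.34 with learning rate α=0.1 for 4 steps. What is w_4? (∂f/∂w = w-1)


step 1: grad = -7.34-1 = -8.34; w = -7.34 - 0.1·(-8.34) = -6.506
step 2: grad = -6.506-1 = -7.506; w = -6.506 - 0.1·(-7.506) = -5.7554
step 3: grad = -5.7554-1 = -6.7554; w = -5.7554 - 0.1·(-6.7554) = -5.07986
step 4: grad = -5.07986-1 = -6.07986; w = -5.07986 - 0.1·(-6.07986) = -4.471874

-4.471874


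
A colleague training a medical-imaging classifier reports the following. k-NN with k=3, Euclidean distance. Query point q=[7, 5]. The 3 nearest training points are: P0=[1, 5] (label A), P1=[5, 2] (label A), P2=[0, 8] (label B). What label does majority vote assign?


d(q,P0) = 6.0  (label A)
d(q,P1) = 3.6056  (label A)
d(q,P2) = 7.6158  (label B)
Votes: A=2, B=1
Majority → A

A


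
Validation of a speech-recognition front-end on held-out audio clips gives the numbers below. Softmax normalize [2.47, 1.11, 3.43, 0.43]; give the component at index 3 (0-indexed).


Exponentials: e^2.47=11.8224, e^1.11=3.0344, e^3.43=30.8766, e^0.43=1.5373
Sum = 47.2707
Softmax = [0.2501, 0.0642, 0.6532, 0.0325]
p[3] = 1.5373/47.2707 = 0.0325

0.0325


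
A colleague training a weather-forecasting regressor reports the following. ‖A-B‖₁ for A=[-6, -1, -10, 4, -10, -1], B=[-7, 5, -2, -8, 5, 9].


d = |-6+ 7| + |-1-5| + |-10+ 2| + |4+ 8| + |-10-5| + |-1-9|
  = 1 + 6 + 8 + 12 + 15 + 10
  = 52

52


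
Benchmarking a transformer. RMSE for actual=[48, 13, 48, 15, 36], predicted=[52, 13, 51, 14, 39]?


MSE = 35/5 = 7
RMSE = √(35/5) = 2.6458

2.6458


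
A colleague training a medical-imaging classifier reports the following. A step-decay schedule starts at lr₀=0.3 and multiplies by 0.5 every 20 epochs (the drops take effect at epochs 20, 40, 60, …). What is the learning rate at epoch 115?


n_drops = ⌊115/20⌋ = 5
lr = 0.3·0.5^5 = 0.3·0.03125 = 0.009375

0.009375


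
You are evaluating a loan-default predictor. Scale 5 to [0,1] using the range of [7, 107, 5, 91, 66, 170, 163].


min=5, max=170
(5-5)/(170-5) = 0/165 = 0.0

0.0


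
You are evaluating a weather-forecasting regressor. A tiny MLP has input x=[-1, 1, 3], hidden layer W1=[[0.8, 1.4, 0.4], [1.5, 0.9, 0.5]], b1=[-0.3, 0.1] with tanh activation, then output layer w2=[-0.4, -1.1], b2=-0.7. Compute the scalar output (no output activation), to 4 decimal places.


z1[0] = (0.8)·(-1) + (1.4)·(1) + (0.4)·(3) - 0.3 = 1.5
z1[1] = (1.5)·(-1) + (0.9)·(1) + (0.5)·(3) + 0.1 = 1.0
h = tanh(z1) = [0.9051, 0.7616]
output = (-0.4)·(0.9051) + (-1.1)·(0.7616) - 0.7 = -1.8998

-1.8998


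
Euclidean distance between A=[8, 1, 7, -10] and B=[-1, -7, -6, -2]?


d = √((8+ 1)² + (1+ 7)² + (7+ 6)² + (-10+ 2)²)
  = √(81 + 64 + 169 + 64)
  = √378 = 19.4422

19.4422


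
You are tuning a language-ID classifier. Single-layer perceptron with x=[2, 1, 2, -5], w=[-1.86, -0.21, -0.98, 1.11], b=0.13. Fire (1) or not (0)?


z = (2)·(-1.86) + (1)·(-0.21) + (2)·(-0.98) + (-5)·(1.11) + 0.13
  = -11.31
step(z) = 0 (z<0)

0


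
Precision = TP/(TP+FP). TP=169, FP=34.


Precision = TP/(TP+FP)
= 169/(169+34)
= 169/203 = 83.25%

83.25%


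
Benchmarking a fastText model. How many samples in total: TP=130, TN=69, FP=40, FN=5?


Total = TP + TN + FP + FN
= 130 + 69 + 40 + 5
= 244
(Predicted positive: 170, predicted negative: 74)

244


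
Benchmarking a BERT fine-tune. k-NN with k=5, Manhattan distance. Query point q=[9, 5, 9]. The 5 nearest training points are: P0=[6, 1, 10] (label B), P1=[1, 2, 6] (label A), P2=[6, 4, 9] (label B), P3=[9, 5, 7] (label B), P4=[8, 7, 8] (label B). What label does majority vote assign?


d(q,P0) = 8  (label B)
d(q,P1) = 14  (label A)
d(q,P2) = 4  (label B)
d(q,P3) = 2  (label B)
d(q,P4) = 4  (label B)
Votes: A=1, B=4
Majority → B

B


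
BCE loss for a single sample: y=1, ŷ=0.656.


BCE = -[y·ln(p) + (1-y)·ln(1-p)]
= -1·ln(0.656) - 0
= -ln(0.656) = 0.4216

0.4216


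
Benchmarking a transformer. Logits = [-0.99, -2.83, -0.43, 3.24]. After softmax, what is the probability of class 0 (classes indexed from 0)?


Exponentials: e^-0.99=0.3716, e^-2.83=0.059, e^-0.43=0.6505, e^3.24=25.5337
Sum = 26.6148
Softmax = [0.014, 0.0022, 0.0244, 0.9594]
p[0] = 0.3716/26.6148 = 0.014

0.014
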